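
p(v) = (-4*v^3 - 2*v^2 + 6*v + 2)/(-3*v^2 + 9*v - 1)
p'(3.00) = -840.00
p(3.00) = 106.00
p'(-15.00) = 1.30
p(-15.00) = -15.98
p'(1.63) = -5.95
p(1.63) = -1.90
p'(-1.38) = 0.57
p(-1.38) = -0.02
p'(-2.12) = 0.82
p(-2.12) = -0.55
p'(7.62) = 0.83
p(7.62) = 17.24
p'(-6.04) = 1.18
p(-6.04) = -4.70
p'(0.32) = -8.04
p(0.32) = 2.28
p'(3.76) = -13.35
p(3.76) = 22.60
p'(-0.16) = -4.10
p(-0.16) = -0.40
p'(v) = (6*v - 9)*(-4*v^3 - 2*v^2 + 6*v + 2)/(-3*v^2 + 9*v - 1)^2 + (-12*v^2 - 4*v + 6)/(-3*v^2 + 9*v - 1)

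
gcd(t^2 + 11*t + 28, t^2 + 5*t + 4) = t + 4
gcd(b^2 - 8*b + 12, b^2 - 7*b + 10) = b - 2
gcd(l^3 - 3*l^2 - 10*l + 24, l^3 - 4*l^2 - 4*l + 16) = l^2 - 6*l + 8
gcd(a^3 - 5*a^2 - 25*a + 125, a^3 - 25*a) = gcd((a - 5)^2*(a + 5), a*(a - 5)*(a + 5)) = a^2 - 25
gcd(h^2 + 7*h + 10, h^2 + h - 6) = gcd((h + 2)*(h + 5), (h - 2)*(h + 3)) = 1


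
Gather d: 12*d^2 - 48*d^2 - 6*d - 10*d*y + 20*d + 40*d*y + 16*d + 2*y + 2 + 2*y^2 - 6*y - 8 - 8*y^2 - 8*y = -36*d^2 + d*(30*y + 30) - 6*y^2 - 12*y - 6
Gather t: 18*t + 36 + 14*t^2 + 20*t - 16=14*t^2 + 38*t + 20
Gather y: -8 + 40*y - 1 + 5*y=45*y - 9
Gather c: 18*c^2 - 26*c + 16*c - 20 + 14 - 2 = 18*c^2 - 10*c - 8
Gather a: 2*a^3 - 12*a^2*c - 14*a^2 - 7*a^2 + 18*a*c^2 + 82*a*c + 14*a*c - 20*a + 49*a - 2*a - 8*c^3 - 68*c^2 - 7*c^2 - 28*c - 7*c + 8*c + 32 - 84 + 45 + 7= 2*a^3 + a^2*(-12*c - 21) + a*(18*c^2 + 96*c + 27) - 8*c^3 - 75*c^2 - 27*c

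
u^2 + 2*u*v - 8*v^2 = (u - 2*v)*(u + 4*v)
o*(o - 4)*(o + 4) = o^3 - 16*o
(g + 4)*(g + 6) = g^2 + 10*g + 24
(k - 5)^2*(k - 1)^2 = k^4 - 12*k^3 + 46*k^2 - 60*k + 25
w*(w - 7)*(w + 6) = w^3 - w^2 - 42*w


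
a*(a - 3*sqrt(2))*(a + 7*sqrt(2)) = a^3 + 4*sqrt(2)*a^2 - 42*a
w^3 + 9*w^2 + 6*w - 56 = (w - 2)*(w + 4)*(w + 7)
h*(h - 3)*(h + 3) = h^3 - 9*h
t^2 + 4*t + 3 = (t + 1)*(t + 3)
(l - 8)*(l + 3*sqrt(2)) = l^2 - 8*l + 3*sqrt(2)*l - 24*sqrt(2)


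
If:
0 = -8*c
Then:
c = 0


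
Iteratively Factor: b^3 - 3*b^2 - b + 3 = (b - 1)*(b^2 - 2*b - 3) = (b - 1)*(b + 1)*(b - 3)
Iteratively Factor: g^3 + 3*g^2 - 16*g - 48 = (g + 4)*(g^2 - g - 12) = (g + 3)*(g + 4)*(g - 4)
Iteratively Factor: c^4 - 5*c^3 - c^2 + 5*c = (c - 5)*(c^3 - c) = c*(c - 5)*(c^2 - 1) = c*(c - 5)*(c - 1)*(c + 1)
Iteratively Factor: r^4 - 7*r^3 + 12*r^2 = (r)*(r^3 - 7*r^2 + 12*r) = r*(r - 4)*(r^2 - 3*r) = r*(r - 4)*(r - 3)*(r)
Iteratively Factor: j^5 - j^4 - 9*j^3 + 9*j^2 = (j - 1)*(j^4 - 9*j^2) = j*(j - 1)*(j^3 - 9*j) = j*(j - 1)*(j + 3)*(j^2 - 3*j) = j^2*(j - 1)*(j + 3)*(j - 3)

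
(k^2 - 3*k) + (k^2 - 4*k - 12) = 2*k^2 - 7*k - 12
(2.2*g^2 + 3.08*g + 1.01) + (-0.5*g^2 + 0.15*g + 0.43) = 1.7*g^2 + 3.23*g + 1.44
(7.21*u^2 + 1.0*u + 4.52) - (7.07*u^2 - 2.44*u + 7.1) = 0.14*u^2 + 3.44*u - 2.58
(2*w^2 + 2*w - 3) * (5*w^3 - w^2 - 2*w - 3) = 10*w^5 + 8*w^4 - 21*w^3 - 7*w^2 + 9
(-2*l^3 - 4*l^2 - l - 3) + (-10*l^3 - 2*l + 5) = -12*l^3 - 4*l^2 - 3*l + 2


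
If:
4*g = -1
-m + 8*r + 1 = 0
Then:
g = -1/4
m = 8*r + 1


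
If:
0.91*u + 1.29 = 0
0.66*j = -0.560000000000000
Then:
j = -0.85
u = -1.42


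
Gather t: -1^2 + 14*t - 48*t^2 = -48*t^2 + 14*t - 1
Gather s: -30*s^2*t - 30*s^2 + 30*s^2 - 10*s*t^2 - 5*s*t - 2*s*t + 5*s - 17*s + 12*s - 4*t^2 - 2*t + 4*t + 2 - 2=-30*s^2*t + s*(-10*t^2 - 7*t) - 4*t^2 + 2*t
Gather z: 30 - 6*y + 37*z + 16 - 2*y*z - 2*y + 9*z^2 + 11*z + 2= -8*y + 9*z^2 + z*(48 - 2*y) + 48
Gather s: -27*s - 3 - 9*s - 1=-36*s - 4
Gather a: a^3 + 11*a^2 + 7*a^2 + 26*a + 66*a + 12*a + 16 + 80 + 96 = a^3 + 18*a^2 + 104*a + 192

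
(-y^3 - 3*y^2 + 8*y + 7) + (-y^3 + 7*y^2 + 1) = -2*y^3 + 4*y^2 + 8*y + 8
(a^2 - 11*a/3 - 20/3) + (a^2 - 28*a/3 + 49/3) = 2*a^2 - 13*a + 29/3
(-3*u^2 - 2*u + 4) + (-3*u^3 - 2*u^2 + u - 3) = -3*u^3 - 5*u^2 - u + 1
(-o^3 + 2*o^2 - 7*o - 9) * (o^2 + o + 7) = -o^5 + o^4 - 12*o^3 - 2*o^2 - 58*o - 63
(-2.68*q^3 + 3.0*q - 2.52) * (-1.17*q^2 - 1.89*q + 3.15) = 3.1356*q^5 + 5.0652*q^4 - 11.952*q^3 - 2.7216*q^2 + 14.2128*q - 7.938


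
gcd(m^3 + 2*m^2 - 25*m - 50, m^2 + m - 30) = m - 5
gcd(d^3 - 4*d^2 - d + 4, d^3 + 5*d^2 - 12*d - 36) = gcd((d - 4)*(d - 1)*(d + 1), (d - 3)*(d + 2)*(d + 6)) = 1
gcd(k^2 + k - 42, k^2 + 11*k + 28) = k + 7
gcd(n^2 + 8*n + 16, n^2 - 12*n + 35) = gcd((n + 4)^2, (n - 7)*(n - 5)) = 1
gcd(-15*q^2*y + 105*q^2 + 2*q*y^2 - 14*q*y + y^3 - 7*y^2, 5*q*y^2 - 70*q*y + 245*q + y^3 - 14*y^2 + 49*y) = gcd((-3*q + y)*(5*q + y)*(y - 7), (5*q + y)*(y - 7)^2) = 5*q*y - 35*q + y^2 - 7*y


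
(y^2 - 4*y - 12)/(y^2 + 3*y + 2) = (y - 6)/(y + 1)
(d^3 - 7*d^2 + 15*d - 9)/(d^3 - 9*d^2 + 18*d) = (d^2 - 4*d + 3)/(d*(d - 6))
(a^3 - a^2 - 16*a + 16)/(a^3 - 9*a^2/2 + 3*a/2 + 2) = 2*(a + 4)/(2*a + 1)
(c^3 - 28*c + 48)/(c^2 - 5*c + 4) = (c^2 + 4*c - 12)/(c - 1)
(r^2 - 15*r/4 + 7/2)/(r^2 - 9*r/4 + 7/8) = 2*(r - 2)/(2*r - 1)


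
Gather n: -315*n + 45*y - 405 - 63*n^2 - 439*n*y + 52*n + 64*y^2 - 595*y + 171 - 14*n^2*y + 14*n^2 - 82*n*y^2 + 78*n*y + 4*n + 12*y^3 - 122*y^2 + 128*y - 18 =n^2*(-14*y - 49) + n*(-82*y^2 - 361*y - 259) + 12*y^3 - 58*y^2 - 422*y - 252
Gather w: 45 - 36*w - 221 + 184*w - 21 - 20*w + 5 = 128*w - 192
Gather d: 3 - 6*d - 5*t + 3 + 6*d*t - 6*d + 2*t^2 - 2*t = d*(6*t - 12) + 2*t^2 - 7*t + 6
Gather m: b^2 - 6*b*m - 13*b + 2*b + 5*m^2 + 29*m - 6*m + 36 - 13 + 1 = b^2 - 11*b + 5*m^2 + m*(23 - 6*b) + 24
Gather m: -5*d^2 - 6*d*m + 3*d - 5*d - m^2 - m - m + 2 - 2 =-5*d^2 - 2*d - m^2 + m*(-6*d - 2)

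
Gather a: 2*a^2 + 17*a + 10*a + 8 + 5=2*a^2 + 27*a + 13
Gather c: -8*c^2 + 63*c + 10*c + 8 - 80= -8*c^2 + 73*c - 72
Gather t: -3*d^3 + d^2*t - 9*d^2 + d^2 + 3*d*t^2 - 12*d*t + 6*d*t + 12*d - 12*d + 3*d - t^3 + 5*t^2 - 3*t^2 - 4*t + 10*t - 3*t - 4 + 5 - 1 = -3*d^3 - 8*d^2 + 3*d - t^3 + t^2*(3*d + 2) + t*(d^2 - 6*d + 3)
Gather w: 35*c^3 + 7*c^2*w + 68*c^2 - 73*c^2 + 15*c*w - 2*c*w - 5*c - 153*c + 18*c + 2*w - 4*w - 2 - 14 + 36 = 35*c^3 - 5*c^2 - 140*c + w*(7*c^2 + 13*c - 2) + 20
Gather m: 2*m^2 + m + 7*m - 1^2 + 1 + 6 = 2*m^2 + 8*m + 6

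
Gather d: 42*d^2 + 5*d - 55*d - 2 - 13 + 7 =42*d^2 - 50*d - 8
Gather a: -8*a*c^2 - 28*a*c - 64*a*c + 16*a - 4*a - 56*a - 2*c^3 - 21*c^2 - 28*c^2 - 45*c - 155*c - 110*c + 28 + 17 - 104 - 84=a*(-8*c^2 - 92*c - 44) - 2*c^3 - 49*c^2 - 310*c - 143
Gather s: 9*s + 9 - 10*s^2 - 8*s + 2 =-10*s^2 + s + 11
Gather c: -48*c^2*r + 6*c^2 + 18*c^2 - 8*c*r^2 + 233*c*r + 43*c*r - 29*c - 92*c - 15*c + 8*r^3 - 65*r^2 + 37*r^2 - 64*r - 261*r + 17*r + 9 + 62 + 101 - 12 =c^2*(24 - 48*r) + c*(-8*r^2 + 276*r - 136) + 8*r^3 - 28*r^2 - 308*r + 160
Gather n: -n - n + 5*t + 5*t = -2*n + 10*t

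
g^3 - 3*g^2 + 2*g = g*(g - 2)*(g - 1)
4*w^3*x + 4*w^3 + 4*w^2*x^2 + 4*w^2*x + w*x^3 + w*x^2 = (2*w + x)^2*(w*x + w)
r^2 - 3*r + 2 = (r - 2)*(r - 1)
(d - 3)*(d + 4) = d^2 + d - 12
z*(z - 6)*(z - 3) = z^3 - 9*z^2 + 18*z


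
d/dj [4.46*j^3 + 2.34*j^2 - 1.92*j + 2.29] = 13.38*j^2 + 4.68*j - 1.92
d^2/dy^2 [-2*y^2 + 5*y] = -4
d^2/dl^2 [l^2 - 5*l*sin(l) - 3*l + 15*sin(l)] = 5*l*sin(l) - 15*sin(l) - 10*cos(l) + 2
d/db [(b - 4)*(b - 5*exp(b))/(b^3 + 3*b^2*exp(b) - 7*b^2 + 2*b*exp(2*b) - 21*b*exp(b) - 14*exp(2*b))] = ((b - 4)*(b - 5*exp(b))*(-3*b^2*exp(b) - 3*b^2 - 4*b*exp(2*b) + 15*b*exp(b) + 14*b + 26*exp(2*b) + 21*exp(b)) + (b - (b - 4)*(5*exp(b) - 1) - 5*exp(b))*(b^3 + 3*b^2*exp(b) - 7*b^2 + 2*b*exp(2*b) - 21*b*exp(b) - 14*exp(2*b)))/(b^3 + 3*b^2*exp(b) - 7*b^2 + 2*b*exp(2*b) - 21*b*exp(b) - 14*exp(2*b))^2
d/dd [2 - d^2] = -2*d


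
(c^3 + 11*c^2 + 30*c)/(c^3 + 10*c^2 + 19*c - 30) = c/(c - 1)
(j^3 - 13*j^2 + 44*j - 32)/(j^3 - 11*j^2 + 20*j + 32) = (j - 1)/(j + 1)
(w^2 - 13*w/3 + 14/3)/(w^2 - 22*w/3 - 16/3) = (-3*w^2 + 13*w - 14)/(-3*w^2 + 22*w + 16)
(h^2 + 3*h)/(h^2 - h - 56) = h*(h + 3)/(h^2 - h - 56)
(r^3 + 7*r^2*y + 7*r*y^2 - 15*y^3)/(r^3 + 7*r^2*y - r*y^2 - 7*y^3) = (r^2 + 8*r*y + 15*y^2)/(r^2 + 8*r*y + 7*y^2)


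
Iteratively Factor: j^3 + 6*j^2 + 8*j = (j + 4)*(j^2 + 2*j) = (j + 2)*(j + 4)*(j)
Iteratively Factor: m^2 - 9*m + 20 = (m - 5)*(m - 4)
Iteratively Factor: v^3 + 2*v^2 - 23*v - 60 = (v - 5)*(v^2 + 7*v + 12) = (v - 5)*(v + 4)*(v + 3)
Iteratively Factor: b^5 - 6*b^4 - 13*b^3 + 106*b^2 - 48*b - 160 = (b - 2)*(b^4 - 4*b^3 - 21*b^2 + 64*b + 80) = (b - 4)*(b - 2)*(b^3 - 21*b - 20) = (b - 4)*(b - 2)*(b + 4)*(b^2 - 4*b - 5) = (b - 5)*(b - 4)*(b - 2)*(b + 4)*(b + 1)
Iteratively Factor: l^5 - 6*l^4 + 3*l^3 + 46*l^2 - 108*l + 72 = (l + 3)*(l^4 - 9*l^3 + 30*l^2 - 44*l + 24) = (l - 2)*(l + 3)*(l^3 - 7*l^2 + 16*l - 12) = (l - 2)^2*(l + 3)*(l^2 - 5*l + 6) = (l - 3)*(l - 2)^2*(l + 3)*(l - 2)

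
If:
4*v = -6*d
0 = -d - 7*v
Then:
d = 0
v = 0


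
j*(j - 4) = j^2 - 4*j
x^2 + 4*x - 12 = (x - 2)*(x + 6)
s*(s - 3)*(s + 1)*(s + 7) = s^4 + 5*s^3 - 17*s^2 - 21*s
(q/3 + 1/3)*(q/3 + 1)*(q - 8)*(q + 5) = q^4/9 + q^3/9 - 49*q^2/9 - 169*q/9 - 40/3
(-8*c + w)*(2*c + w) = -16*c^2 - 6*c*w + w^2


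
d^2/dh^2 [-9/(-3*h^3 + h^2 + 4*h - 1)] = 18*((1 - 9*h)*(3*h^3 - h^2 - 4*h + 1) + (-9*h^2 + 2*h + 4)^2)/(3*h^3 - h^2 - 4*h + 1)^3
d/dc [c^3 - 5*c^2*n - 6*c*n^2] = 3*c^2 - 10*c*n - 6*n^2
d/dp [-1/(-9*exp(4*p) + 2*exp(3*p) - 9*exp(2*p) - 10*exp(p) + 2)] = (-36*exp(3*p) + 6*exp(2*p) - 18*exp(p) - 10)*exp(p)/(9*exp(4*p) - 2*exp(3*p) + 9*exp(2*p) + 10*exp(p) - 2)^2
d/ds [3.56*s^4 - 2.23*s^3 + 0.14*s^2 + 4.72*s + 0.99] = 14.24*s^3 - 6.69*s^2 + 0.28*s + 4.72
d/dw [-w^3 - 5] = -3*w^2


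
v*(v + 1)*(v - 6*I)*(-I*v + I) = -I*v^4 - 6*v^3 + I*v^2 + 6*v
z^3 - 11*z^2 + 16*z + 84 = (z - 7)*(z - 6)*(z + 2)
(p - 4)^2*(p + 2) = p^3 - 6*p^2 + 32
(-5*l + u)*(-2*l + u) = 10*l^2 - 7*l*u + u^2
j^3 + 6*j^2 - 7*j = j*(j - 1)*(j + 7)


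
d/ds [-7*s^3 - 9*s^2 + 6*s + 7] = -21*s^2 - 18*s + 6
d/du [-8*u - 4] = -8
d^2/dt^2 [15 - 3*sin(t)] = 3*sin(t)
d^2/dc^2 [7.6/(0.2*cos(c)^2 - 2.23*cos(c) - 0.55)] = (1.216*(1 - cos(c)^2)^2 - 10.1688*cos(c)^3 + 41.74604*cos(c)^2 + 11.0162*cos(c) - 78.47608)/(-0.2*cos(c)^2 + 2.23*cos(c) + 0.55)^3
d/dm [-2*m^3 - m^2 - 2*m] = -6*m^2 - 2*m - 2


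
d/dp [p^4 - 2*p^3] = p^2*(4*p - 6)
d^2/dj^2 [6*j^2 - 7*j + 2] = 12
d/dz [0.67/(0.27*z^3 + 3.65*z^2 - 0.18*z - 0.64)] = (-0.5427*z^2 - 4.891*z + 0.1206)/(0.27*z^3 + 3.65*z^2 - 0.18*z - 0.64)^2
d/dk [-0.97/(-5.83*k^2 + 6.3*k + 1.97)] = (6.111 - 11.3102*k)/(-5.83*k^2 + 6.3*k + 1.97)^2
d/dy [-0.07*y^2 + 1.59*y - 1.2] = 1.59 - 0.14*y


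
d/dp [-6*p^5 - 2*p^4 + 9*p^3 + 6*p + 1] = -30*p^4 - 8*p^3 + 27*p^2 + 6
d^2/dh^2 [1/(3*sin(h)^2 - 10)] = 6*(-6*sin(h)^4 - 11*sin(h)^2 + 10)/(3*sin(h)^2 - 10)^3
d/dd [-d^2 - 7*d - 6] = -2*d - 7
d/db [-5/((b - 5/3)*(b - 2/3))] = 135*(6*b - 7)/((3*b - 5)^2*(3*b - 2)^2)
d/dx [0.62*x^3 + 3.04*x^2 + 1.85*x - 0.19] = 1.86*x^2 + 6.08*x + 1.85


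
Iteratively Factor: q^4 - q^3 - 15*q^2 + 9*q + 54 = (q - 3)*(q^3 + 2*q^2 - 9*q - 18) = (q - 3)*(q + 2)*(q^2 - 9) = (q - 3)^2*(q + 2)*(q + 3)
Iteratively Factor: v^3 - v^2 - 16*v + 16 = (v - 1)*(v^2 - 16) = (v - 1)*(v + 4)*(v - 4)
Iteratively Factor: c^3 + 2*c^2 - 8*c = (c + 4)*(c^2 - 2*c) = c*(c + 4)*(c - 2)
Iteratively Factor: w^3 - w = (w - 1)*(w^2 + w) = (w - 1)*(w + 1)*(w)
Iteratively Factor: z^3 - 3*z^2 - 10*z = (z)*(z^2 - 3*z - 10) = z*(z + 2)*(z - 5)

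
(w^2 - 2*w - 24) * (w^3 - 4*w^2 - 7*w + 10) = w^5 - 6*w^4 - 23*w^3 + 120*w^2 + 148*w - 240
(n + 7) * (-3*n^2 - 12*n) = -3*n^3 - 33*n^2 - 84*n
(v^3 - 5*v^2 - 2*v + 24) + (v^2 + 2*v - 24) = v^3 - 4*v^2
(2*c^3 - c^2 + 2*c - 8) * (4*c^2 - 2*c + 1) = 8*c^5 - 8*c^4 + 12*c^3 - 37*c^2 + 18*c - 8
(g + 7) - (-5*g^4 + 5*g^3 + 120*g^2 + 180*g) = 5*g^4 - 5*g^3 - 120*g^2 - 179*g + 7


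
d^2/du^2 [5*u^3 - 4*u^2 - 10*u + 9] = 30*u - 8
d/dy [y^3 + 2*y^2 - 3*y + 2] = 3*y^2 + 4*y - 3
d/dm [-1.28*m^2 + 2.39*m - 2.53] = 2.39 - 2.56*m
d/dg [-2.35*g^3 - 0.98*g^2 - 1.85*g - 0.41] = -7.05*g^2 - 1.96*g - 1.85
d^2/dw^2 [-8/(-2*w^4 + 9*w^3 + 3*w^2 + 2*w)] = 16*(3*w*(-4*w^2 + 9*w + 1)*(-2*w^3 + 9*w^2 + 3*w + 2) - (-8*w^3 + 27*w^2 + 6*w + 2)^2)/(w^3*(-2*w^3 + 9*w^2 + 3*w + 2)^3)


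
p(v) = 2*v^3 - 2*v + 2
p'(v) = 6*v^2 - 2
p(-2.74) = -33.66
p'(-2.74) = 43.05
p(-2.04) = -10.90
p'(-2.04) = 22.97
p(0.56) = 1.23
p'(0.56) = -0.12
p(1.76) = 9.38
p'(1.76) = 16.59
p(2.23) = 19.72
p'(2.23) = 27.84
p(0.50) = 1.25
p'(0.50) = -0.50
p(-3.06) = -49.19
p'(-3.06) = 54.18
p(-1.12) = 1.43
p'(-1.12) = 5.53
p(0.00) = 2.00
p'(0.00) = -2.00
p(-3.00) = -46.00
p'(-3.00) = 52.00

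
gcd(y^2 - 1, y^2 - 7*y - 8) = y + 1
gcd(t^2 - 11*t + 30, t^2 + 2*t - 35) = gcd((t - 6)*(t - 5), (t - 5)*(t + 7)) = t - 5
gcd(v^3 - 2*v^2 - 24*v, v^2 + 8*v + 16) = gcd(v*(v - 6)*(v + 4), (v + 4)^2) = v + 4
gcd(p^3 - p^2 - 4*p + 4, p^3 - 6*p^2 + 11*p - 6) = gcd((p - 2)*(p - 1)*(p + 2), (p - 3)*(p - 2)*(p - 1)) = p^2 - 3*p + 2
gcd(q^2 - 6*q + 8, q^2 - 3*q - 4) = q - 4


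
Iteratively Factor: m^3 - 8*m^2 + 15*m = (m - 3)*(m^2 - 5*m) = (m - 5)*(m - 3)*(m)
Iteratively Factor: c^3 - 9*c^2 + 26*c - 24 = (c - 4)*(c^2 - 5*c + 6) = (c - 4)*(c - 2)*(c - 3)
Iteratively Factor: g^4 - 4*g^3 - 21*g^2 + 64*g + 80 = (g + 1)*(g^3 - 5*g^2 - 16*g + 80) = (g - 4)*(g + 1)*(g^2 - g - 20) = (g - 5)*(g - 4)*(g + 1)*(g + 4)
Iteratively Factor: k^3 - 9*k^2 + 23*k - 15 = (k - 1)*(k^2 - 8*k + 15) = (k - 5)*(k - 1)*(k - 3)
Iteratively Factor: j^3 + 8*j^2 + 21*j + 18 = (j + 3)*(j^2 + 5*j + 6) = (j + 3)^2*(j + 2)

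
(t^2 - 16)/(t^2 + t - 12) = (t - 4)/(t - 3)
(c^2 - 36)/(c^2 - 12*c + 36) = (c + 6)/(c - 6)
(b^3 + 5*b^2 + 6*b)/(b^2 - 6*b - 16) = b*(b + 3)/(b - 8)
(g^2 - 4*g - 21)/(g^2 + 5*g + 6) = (g - 7)/(g + 2)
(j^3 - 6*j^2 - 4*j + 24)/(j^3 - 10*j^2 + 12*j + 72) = (j - 2)/(j - 6)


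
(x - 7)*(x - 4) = x^2 - 11*x + 28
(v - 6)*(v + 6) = v^2 - 36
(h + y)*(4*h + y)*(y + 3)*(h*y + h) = 4*h^3*y^2 + 16*h^3*y + 12*h^3 + 5*h^2*y^3 + 20*h^2*y^2 + 15*h^2*y + h*y^4 + 4*h*y^3 + 3*h*y^2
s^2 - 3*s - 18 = (s - 6)*(s + 3)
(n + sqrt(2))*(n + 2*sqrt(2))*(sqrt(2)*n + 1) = sqrt(2)*n^3 + 7*n^2 + 7*sqrt(2)*n + 4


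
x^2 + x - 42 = (x - 6)*(x + 7)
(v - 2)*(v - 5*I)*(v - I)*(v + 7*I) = v^4 - 2*v^3 + I*v^3 + 37*v^2 - 2*I*v^2 - 74*v - 35*I*v + 70*I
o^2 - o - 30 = (o - 6)*(o + 5)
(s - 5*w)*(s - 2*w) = s^2 - 7*s*w + 10*w^2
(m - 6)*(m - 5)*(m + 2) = m^3 - 9*m^2 + 8*m + 60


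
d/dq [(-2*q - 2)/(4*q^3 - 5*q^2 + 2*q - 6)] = 2*(8*q^3 + 7*q^2 - 10*q + 8)/(16*q^6 - 40*q^5 + 41*q^4 - 68*q^3 + 64*q^2 - 24*q + 36)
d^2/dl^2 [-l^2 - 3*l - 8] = -2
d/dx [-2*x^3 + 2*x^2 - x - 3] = -6*x^2 + 4*x - 1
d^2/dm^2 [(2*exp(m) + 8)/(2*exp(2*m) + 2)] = (exp(4*m) + 16*exp(3*m) - 6*exp(2*m) - 16*exp(m) + 1)*exp(m)/(exp(6*m) + 3*exp(4*m) + 3*exp(2*m) + 1)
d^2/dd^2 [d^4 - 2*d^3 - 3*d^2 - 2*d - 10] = 12*d^2 - 12*d - 6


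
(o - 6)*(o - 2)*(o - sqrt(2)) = o^3 - 8*o^2 - sqrt(2)*o^2 + 8*sqrt(2)*o + 12*o - 12*sqrt(2)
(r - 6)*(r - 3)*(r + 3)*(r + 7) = r^4 + r^3 - 51*r^2 - 9*r + 378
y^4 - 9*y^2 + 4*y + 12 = (y - 2)^2*(y + 1)*(y + 3)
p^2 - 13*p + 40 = (p - 8)*(p - 5)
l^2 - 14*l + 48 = (l - 8)*(l - 6)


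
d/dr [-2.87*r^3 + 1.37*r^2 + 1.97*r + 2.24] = -8.61*r^2 + 2.74*r + 1.97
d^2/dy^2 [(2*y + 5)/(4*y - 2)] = 24/(2*y - 1)^3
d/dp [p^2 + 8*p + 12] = 2*p + 8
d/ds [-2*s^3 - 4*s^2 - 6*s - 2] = -6*s^2 - 8*s - 6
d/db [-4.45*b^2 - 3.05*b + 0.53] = -8.9*b - 3.05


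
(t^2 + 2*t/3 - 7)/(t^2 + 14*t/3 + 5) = (3*t - 7)/(3*t + 5)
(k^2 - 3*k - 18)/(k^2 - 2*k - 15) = (k - 6)/(k - 5)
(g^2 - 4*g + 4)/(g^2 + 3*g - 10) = (g - 2)/(g + 5)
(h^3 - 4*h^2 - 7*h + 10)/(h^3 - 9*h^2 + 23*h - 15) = (h + 2)/(h - 3)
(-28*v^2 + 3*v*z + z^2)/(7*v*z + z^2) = (-4*v + z)/z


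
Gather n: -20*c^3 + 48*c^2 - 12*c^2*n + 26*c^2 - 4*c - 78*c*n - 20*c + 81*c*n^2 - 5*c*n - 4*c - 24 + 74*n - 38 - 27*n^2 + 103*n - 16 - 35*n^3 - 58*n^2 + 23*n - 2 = -20*c^3 + 74*c^2 - 28*c - 35*n^3 + n^2*(81*c - 85) + n*(-12*c^2 - 83*c + 200) - 80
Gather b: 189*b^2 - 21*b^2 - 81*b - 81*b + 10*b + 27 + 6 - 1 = 168*b^2 - 152*b + 32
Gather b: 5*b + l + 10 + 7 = 5*b + l + 17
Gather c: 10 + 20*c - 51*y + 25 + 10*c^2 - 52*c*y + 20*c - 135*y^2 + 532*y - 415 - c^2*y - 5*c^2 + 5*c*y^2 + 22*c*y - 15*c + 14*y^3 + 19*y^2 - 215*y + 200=c^2*(5 - y) + c*(5*y^2 - 30*y + 25) + 14*y^3 - 116*y^2 + 266*y - 180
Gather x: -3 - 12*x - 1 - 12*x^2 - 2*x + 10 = -12*x^2 - 14*x + 6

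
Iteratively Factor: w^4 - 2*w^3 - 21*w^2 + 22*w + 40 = (w - 2)*(w^3 - 21*w - 20) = (w - 5)*(w - 2)*(w^2 + 5*w + 4) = (w - 5)*(w - 2)*(w + 1)*(w + 4)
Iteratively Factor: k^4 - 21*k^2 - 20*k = (k)*(k^3 - 21*k - 20) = k*(k + 1)*(k^2 - k - 20) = k*(k + 1)*(k + 4)*(k - 5)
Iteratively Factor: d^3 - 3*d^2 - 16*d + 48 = (d + 4)*(d^2 - 7*d + 12) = (d - 4)*(d + 4)*(d - 3)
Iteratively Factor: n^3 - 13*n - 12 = (n + 1)*(n^2 - n - 12) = (n + 1)*(n + 3)*(n - 4)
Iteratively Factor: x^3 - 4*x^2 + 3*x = (x)*(x^2 - 4*x + 3) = x*(x - 3)*(x - 1)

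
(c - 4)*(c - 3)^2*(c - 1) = c^4 - 11*c^3 + 43*c^2 - 69*c + 36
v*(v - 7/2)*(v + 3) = v^3 - v^2/2 - 21*v/2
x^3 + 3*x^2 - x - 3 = (x - 1)*(x + 1)*(x + 3)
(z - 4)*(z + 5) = z^2 + z - 20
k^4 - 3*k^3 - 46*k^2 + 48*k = k*(k - 8)*(k - 1)*(k + 6)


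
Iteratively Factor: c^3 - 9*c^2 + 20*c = (c - 4)*(c^2 - 5*c) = c*(c - 4)*(c - 5)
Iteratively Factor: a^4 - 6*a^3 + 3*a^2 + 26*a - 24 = (a - 3)*(a^3 - 3*a^2 - 6*a + 8) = (a - 3)*(a - 1)*(a^2 - 2*a - 8) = (a - 3)*(a - 1)*(a + 2)*(a - 4)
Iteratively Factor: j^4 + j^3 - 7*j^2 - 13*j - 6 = (j + 1)*(j^3 - 7*j - 6) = (j - 3)*(j + 1)*(j^2 + 3*j + 2) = (j - 3)*(j + 1)*(j + 2)*(j + 1)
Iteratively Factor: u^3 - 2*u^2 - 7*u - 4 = (u - 4)*(u^2 + 2*u + 1) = (u - 4)*(u + 1)*(u + 1)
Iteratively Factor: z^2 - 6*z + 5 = (z - 1)*(z - 5)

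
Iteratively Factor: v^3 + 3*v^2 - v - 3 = (v + 1)*(v^2 + 2*v - 3) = (v - 1)*(v + 1)*(v + 3)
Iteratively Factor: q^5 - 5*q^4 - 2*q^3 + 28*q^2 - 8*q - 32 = (q - 2)*(q^4 - 3*q^3 - 8*q^2 + 12*q + 16) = (q - 4)*(q - 2)*(q^3 + q^2 - 4*q - 4) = (q - 4)*(q - 2)*(q + 1)*(q^2 - 4) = (q - 4)*(q - 2)^2*(q + 1)*(q + 2)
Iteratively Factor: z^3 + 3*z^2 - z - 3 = (z + 3)*(z^2 - 1) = (z - 1)*(z + 3)*(z + 1)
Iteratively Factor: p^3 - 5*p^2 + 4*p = (p - 1)*(p^2 - 4*p) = (p - 4)*(p - 1)*(p)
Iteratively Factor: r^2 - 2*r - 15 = (r - 5)*(r + 3)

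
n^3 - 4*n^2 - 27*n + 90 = (n - 6)*(n - 3)*(n + 5)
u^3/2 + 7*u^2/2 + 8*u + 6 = (u/2 + 1)*(u + 2)*(u + 3)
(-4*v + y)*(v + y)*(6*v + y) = -24*v^3 - 22*v^2*y + 3*v*y^2 + y^3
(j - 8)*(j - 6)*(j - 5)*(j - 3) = j^4 - 22*j^3 + 175*j^2 - 594*j + 720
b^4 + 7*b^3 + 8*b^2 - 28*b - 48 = (b - 2)*(b + 2)*(b + 3)*(b + 4)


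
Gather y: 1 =1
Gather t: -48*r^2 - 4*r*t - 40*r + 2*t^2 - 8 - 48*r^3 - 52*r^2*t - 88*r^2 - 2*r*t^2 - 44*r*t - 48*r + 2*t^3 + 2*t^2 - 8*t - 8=-48*r^3 - 136*r^2 - 88*r + 2*t^3 + t^2*(4 - 2*r) + t*(-52*r^2 - 48*r - 8) - 16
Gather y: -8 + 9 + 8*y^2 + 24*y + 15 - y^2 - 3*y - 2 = 7*y^2 + 21*y + 14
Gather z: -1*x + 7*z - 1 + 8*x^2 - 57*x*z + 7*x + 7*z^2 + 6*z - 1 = 8*x^2 + 6*x + 7*z^2 + z*(13 - 57*x) - 2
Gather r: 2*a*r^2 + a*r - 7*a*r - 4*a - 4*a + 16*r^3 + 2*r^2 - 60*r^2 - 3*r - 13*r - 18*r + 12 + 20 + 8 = -8*a + 16*r^3 + r^2*(2*a - 58) + r*(-6*a - 34) + 40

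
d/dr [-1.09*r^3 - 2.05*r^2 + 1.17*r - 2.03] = -3.27*r^2 - 4.1*r + 1.17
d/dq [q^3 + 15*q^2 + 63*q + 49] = 3*q^2 + 30*q + 63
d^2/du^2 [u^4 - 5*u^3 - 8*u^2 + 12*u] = 12*u^2 - 30*u - 16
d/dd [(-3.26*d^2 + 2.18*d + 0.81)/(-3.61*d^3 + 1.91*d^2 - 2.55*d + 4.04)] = (-11.7686*d^4 + 15.7396*d^3 + 12.9215*d^2 - 29.435*d + 10.8727)/(13.0321*d^6 - 13.7902*d^5 + 22.0591*d^4 - 38.9098*d^3 + 21.9353*d^2 - 20.604*d + 16.3216)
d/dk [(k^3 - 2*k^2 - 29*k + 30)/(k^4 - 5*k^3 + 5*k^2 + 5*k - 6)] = (-k^4 + 2*k^3 + 87*k^2 - 228*k + 24)/(k^6 - 8*k^5 + 18*k^4 + 4*k^3 - 47*k^2 + 12*k + 36)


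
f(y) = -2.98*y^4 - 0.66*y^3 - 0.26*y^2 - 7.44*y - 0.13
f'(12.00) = -20896.56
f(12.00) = -63060.61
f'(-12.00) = 20311.44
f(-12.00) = -60601.09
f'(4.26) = -967.11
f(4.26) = -1068.99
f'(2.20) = -145.09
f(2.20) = -94.59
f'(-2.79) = 237.47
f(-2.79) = -147.63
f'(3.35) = -479.54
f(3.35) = -428.10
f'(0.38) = -8.58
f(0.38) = -3.09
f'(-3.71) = 575.93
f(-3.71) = -506.97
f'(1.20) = -31.51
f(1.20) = -16.75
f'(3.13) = -393.98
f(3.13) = -332.22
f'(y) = -11.92*y^3 - 1.98*y^2 - 0.52*y - 7.44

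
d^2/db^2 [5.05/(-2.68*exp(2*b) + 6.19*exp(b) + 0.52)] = (5.05*(5.36*exp(b) - 6.19)*(10.72*exp(b) - 12.38)*exp(b) + (54.136*exp(b) - 31.2595)*(-2.68*exp(2*b) + 6.19*exp(b) + 0.52))*exp(b)/(-2.68*exp(2*b) + 6.19*exp(b) + 0.52)^3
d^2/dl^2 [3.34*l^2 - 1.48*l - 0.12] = 6.68000000000000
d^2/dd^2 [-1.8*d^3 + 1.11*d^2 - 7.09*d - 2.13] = 2.22 - 10.8*d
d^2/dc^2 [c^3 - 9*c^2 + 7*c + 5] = 6*c - 18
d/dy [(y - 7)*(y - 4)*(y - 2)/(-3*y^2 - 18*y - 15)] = (-y^4 - 12*y^3 + 113*y^2 + 18*y - 586)/(3*(y^4 + 12*y^3 + 46*y^2 + 60*y + 25))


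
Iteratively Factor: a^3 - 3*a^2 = (a)*(a^2 - 3*a) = a^2*(a - 3)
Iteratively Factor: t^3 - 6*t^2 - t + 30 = (t - 3)*(t^2 - 3*t - 10) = (t - 3)*(t + 2)*(t - 5)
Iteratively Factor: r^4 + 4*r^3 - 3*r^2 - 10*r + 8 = (r - 1)*(r^3 + 5*r^2 + 2*r - 8) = (r - 1)^2*(r^2 + 6*r + 8) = (r - 1)^2*(r + 4)*(r + 2)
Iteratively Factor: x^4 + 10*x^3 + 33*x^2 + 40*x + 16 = (x + 1)*(x^3 + 9*x^2 + 24*x + 16) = (x + 1)^2*(x^2 + 8*x + 16) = (x + 1)^2*(x + 4)*(x + 4)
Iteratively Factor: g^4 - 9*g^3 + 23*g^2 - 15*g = (g - 3)*(g^3 - 6*g^2 + 5*g) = g*(g - 3)*(g^2 - 6*g + 5) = g*(g - 5)*(g - 3)*(g - 1)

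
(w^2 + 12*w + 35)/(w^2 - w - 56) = (w + 5)/(w - 8)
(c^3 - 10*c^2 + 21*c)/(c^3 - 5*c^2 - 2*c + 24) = c*(c - 7)/(c^2 - 2*c - 8)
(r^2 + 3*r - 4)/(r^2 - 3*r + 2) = (r + 4)/(r - 2)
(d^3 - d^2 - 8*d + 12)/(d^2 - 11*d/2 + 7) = 2*(d^2 + d - 6)/(2*d - 7)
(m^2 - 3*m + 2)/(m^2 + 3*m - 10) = (m - 1)/(m + 5)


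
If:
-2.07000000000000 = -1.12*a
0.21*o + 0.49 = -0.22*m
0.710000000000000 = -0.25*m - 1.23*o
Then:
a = 1.85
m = -2.08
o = -0.15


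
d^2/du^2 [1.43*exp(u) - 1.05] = 1.43*exp(u)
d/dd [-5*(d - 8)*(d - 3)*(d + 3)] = -15*d^2 + 80*d + 45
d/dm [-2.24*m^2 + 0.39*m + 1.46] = 0.39 - 4.48*m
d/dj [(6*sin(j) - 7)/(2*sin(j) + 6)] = 25*cos(j)/(2*(sin(j) + 3)^2)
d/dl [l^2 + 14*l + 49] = 2*l + 14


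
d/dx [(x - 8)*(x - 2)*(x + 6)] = 3*x^2 - 8*x - 44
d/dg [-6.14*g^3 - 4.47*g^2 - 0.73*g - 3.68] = -18.42*g^2 - 8.94*g - 0.73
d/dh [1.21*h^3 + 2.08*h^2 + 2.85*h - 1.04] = 3.63*h^2 + 4.16*h + 2.85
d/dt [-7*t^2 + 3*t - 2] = 3 - 14*t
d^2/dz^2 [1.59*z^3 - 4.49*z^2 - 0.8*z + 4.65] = 9.54*z - 8.98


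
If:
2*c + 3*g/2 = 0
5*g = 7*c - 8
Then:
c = 24/41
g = -32/41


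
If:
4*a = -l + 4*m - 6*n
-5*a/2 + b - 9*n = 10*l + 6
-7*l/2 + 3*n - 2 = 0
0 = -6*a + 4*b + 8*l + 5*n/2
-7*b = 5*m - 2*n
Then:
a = -15306/35663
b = 12409/35663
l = -18404/35663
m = -16451/35663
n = 2304/35663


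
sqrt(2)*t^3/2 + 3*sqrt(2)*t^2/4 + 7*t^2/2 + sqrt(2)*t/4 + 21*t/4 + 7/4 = (t + 1/2)*(t + 7*sqrt(2)/2)*(sqrt(2)*t/2 + sqrt(2)/2)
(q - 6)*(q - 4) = q^2 - 10*q + 24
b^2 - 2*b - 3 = (b - 3)*(b + 1)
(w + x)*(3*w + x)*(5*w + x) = 15*w^3 + 23*w^2*x + 9*w*x^2 + x^3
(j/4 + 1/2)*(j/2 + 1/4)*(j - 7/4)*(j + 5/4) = j^4/8 + j^3/4 - 39*j^2/128 - 191*j/256 - 35/128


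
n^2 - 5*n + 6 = (n - 3)*(n - 2)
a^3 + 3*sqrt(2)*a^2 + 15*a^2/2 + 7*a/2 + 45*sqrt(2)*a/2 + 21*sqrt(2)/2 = (a + 1/2)*(a + 7)*(a + 3*sqrt(2))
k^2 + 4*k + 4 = (k + 2)^2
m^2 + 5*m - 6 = (m - 1)*(m + 6)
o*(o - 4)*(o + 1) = o^3 - 3*o^2 - 4*o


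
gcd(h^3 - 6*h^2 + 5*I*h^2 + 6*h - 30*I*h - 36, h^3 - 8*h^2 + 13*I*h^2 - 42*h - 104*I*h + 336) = h + 6*I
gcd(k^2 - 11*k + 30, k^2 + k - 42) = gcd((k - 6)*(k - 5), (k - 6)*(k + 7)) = k - 6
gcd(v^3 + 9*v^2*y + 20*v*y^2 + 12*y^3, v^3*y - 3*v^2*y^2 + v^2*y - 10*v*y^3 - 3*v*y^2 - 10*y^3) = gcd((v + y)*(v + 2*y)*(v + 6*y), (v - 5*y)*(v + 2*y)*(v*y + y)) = v + 2*y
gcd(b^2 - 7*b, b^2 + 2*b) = b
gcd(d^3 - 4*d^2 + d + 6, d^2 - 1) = d + 1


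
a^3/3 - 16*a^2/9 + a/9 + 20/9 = (a/3 + 1/3)*(a - 5)*(a - 4/3)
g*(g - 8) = g^2 - 8*g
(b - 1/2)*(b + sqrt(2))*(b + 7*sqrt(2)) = b^3 - b^2/2 + 8*sqrt(2)*b^2 - 4*sqrt(2)*b + 14*b - 7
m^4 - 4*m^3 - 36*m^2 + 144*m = m*(m - 6)*(m - 4)*(m + 6)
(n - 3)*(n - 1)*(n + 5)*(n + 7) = n^4 + 8*n^3 - 10*n^2 - 104*n + 105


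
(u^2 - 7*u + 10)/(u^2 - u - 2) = (u - 5)/(u + 1)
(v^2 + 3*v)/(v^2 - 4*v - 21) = v/(v - 7)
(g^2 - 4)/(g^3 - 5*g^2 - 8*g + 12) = (g - 2)/(g^2 - 7*g + 6)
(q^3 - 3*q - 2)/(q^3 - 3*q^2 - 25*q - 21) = (q^2 - q - 2)/(q^2 - 4*q - 21)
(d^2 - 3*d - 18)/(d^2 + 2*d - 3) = (d - 6)/(d - 1)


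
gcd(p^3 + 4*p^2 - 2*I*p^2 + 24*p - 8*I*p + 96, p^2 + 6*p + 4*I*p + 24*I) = p + 4*I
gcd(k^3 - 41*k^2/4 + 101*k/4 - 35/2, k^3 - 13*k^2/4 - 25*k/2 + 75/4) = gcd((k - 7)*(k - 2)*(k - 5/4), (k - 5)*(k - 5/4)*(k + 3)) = k - 5/4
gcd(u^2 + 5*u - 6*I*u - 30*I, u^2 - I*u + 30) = u - 6*I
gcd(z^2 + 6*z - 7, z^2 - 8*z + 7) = z - 1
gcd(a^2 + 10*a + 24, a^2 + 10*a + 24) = a^2 + 10*a + 24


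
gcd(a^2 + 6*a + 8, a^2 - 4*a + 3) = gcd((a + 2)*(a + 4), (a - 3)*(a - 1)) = 1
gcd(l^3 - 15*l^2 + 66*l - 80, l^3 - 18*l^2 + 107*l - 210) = l - 5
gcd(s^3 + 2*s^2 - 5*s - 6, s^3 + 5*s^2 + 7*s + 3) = s^2 + 4*s + 3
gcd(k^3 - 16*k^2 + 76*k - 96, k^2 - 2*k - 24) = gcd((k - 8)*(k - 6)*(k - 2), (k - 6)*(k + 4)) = k - 6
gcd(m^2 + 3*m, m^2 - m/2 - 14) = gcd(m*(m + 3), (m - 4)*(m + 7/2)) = 1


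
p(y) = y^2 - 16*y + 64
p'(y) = 2*y - 16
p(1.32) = 44.62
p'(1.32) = -13.36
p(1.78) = 38.69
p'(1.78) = -12.44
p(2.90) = 26.01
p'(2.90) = -10.20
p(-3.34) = 128.60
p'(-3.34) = -22.68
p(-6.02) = 196.56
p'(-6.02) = -28.04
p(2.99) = 25.10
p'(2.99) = -10.02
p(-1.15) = 83.72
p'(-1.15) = -18.30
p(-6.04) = 197.12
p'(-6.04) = -28.08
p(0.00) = 64.00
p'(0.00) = -16.00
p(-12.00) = 400.00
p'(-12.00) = -40.00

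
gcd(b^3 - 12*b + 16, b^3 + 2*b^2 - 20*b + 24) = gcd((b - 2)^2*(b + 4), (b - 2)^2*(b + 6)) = b^2 - 4*b + 4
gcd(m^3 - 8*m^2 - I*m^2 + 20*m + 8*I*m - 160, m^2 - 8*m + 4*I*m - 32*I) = m^2 + m*(-8 + 4*I) - 32*I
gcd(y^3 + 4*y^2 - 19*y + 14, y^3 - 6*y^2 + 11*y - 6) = y^2 - 3*y + 2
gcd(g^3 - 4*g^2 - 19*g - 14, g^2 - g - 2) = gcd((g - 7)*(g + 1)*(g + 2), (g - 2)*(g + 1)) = g + 1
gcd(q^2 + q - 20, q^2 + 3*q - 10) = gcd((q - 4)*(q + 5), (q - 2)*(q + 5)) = q + 5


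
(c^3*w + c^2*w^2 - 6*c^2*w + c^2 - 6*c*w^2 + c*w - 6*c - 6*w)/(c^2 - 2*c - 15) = (-c^3*w - c^2*w^2 + 6*c^2*w - c^2 + 6*c*w^2 - c*w + 6*c + 6*w)/(-c^2 + 2*c + 15)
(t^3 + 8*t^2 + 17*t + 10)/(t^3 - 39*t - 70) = (t + 1)/(t - 7)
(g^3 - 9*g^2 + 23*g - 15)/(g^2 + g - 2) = (g^2 - 8*g + 15)/(g + 2)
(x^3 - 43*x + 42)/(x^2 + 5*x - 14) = (x^2 - 7*x + 6)/(x - 2)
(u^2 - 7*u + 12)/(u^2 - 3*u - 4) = (u - 3)/(u + 1)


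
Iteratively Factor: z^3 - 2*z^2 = (z)*(z^2 - 2*z) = z*(z - 2)*(z)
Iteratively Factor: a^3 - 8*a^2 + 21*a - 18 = (a - 3)*(a^2 - 5*a + 6) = (a - 3)^2*(a - 2)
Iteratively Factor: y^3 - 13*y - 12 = (y + 3)*(y^2 - 3*y - 4) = (y + 1)*(y + 3)*(y - 4)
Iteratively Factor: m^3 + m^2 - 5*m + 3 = (m + 3)*(m^2 - 2*m + 1) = (m - 1)*(m + 3)*(m - 1)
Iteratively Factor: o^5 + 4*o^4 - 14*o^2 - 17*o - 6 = (o + 1)*(o^4 + 3*o^3 - 3*o^2 - 11*o - 6) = (o + 1)*(o + 3)*(o^3 - 3*o - 2) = (o + 1)^2*(o + 3)*(o^2 - o - 2) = (o + 1)^3*(o + 3)*(o - 2)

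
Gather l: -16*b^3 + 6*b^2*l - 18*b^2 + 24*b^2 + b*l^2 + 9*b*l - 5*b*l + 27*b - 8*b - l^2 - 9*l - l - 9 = -16*b^3 + 6*b^2 + 19*b + l^2*(b - 1) + l*(6*b^2 + 4*b - 10) - 9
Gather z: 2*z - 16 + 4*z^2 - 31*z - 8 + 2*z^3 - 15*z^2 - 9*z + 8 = 2*z^3 - 11*z^2 - 38*z - 16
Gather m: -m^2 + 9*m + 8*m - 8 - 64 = -m^2 + 17*m - 72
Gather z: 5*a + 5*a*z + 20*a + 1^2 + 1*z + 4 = 25*a + z*(5*a + 1) + 5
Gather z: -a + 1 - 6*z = -a - 6*z + 1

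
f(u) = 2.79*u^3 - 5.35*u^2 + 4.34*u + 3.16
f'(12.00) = 1081.22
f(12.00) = 4105.96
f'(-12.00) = 1338.02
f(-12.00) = -5640.44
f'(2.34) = 25.13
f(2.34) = 19.77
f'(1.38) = 5.51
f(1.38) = 6.29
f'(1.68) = 9.99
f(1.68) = 8.58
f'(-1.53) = 40.30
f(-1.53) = -26.00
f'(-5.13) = 279.50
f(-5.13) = -536.57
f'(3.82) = 85.60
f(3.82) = 97.19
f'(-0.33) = 8.78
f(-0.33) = 1.04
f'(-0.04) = 4.78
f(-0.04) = 2.98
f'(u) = 8.37*u^2 - 10.7*u + 4.34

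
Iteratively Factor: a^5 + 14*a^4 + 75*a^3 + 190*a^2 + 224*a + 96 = (a + 2)*(a^4 + 12*a^3 + 51*a^2 + 88*a + 48) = (a + 2)*(a + 3)*(a^3 + 9*a^2 + 24*a + 16) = (a + 2)*(a + 3)*(a + 4)*(a^2 + 5*a + 4) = (a + 2)*(a + 3)*(a + 4)^2*(a + 1)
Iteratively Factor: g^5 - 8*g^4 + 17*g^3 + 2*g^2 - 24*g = (g + 1)*(g^4 - 9*g^3 + 26*g^2 - 24*g) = g*(g + 1)*(g^3 - 9*g^2 + 26*g - 24) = g*(g - 3)*(g + 1)*(g^2 - 6*g + 8) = g*(g - 3)*(g - 2)*(g + 1)*(g - 4)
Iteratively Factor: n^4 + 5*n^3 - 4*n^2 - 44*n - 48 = (n - 3)*(n^3 + 8*n^2 + 20*n + 16) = (n - 3)*(n + 4)*(n^2 + 4*n + 4) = (n - 3)*(n + 2)*(n + 4)*(n + 2)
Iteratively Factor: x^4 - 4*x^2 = (x)*(x^3 - 4*x) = x*(x + 2)*(x^2 - 2*x) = x^2*(x + 2)*(x - 2)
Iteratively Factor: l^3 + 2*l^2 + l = (l)*(l^2 + 2*l + 1) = l*(l + 1)*(l + 1)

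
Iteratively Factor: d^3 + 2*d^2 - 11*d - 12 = (d - 3)*(d^2 + 5*d + 4) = (d - 3)*(d + 1)*(d + 4)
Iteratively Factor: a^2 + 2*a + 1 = (a + 1)*(a + 1)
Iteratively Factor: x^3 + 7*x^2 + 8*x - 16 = (x + 4)*(x^2 + 3*x - 4) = (x - 1)*(x + 4)*(x + 4)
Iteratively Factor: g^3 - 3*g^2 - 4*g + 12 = (g - 2)*(g^2 - g - 6) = (g - 2)*(g + 2)*(g - 3)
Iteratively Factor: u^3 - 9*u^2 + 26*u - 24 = (u - 3)*(u^2 - 6*u + 8) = (u - 3)*(u - 2)*(u - 4)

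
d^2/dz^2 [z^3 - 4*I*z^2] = 6*z - 8*I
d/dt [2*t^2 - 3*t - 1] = 4*t - 3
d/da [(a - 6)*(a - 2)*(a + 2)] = 3*a^2 - 12*a - 4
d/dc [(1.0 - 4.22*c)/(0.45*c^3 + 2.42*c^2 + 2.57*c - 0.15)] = (3.798*c^3 + 8.8624*c^2 - 4.84*c - 1.937)/(0.2025*c^6 + 2.178*c^5 + 8.1694*c^4 + 12.3038*c^3 + 5.8789*c^2 - 0.771*c + 0.0225)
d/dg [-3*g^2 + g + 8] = 1 - 6*g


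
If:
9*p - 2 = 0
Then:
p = 2/9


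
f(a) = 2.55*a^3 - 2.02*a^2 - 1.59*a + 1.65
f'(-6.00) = 298.05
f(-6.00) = -612.33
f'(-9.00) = 654.42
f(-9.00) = -2006.61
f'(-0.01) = -1.55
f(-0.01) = 1.67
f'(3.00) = 55.14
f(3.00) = 47.55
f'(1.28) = 5.77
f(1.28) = 1.65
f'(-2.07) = 39.55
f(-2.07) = -26.33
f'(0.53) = -1.58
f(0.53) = 0.62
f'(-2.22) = 45.08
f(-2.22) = -32.68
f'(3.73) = 89.77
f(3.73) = 99.95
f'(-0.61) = 3.72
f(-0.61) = 1.29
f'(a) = 7.65*a^2 - 4.04*a - 1.59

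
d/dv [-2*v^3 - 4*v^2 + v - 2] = -6*v^2 - 8*v + 1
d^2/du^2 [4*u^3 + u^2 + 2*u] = 24*u + 2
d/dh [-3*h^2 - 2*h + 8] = -6*h - 2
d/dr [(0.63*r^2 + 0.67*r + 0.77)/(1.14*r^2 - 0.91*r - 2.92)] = (-1.3371*r^2 - 5.4348*r - 1.2557)/(1.2996*r^4 - 2.0748*r^3 - 5.8295*r^2 + 5.3144*r + 8.5264)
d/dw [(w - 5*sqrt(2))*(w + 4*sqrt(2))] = 2*w - sqrt(2)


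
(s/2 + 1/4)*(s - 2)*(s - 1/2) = s^3/2 - s^2 - s/8 + 1/4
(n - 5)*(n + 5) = n^2 - 25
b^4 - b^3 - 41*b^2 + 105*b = b*(b - 5)*(b - 3)*(b + 7)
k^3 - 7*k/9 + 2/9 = (k - 2/3)*(k - 1/3)*(k + 1)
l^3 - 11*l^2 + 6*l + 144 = (l - 8)*(l - 6)*(l + 3)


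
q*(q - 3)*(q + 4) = q^3 + q^2 - 12*q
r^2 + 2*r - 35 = (r - 5)*(r + 7)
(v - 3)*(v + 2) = v^2 - v - 6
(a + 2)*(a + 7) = a^2 + 9*a + 14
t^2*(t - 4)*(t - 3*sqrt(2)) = t^4 - 3*sqrt(2)*t^3 - 4*t^3 + 12*sqrt(2)*t^2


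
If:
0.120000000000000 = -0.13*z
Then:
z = -0.92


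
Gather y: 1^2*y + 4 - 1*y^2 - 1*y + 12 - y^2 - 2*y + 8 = -2*y^2 - 2*y + 24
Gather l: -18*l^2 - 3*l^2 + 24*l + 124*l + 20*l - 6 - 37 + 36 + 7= -21*l^2 + 168*l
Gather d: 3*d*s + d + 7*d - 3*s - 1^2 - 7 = d*(3*s + 8) - 3*s - 8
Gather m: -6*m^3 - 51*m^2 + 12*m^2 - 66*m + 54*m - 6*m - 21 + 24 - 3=-6*m^3 - 39*m^2 - 18*m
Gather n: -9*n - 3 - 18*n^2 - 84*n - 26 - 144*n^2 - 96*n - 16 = -162*n^2 - 189*n - 45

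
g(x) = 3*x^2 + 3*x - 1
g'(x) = 6*x + 3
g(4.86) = 84.44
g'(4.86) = 32.16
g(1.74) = 13.30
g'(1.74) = 13.44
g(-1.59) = 1.81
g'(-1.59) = -6.54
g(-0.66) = -1.67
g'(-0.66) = -0.96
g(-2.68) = 12.51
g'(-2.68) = -13.08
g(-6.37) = 101.62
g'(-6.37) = -35.22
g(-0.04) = -1.12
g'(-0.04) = 2.76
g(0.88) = 3.96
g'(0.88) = 8.28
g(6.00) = 125.00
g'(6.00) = 39.00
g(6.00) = 125.00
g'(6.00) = 39.00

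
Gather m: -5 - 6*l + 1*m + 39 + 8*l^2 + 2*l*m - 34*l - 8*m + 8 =8*l^2 - 40*l + m*(2*l - 7) + 42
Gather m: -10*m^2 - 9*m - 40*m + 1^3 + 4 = -10*m^2 - 49*m + 5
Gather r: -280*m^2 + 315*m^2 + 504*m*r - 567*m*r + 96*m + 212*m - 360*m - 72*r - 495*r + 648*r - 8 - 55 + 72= 35*m^2 - 52*m + r*(81 - 63*m) + 9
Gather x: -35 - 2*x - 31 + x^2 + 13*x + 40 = x^2 + 11*x - 26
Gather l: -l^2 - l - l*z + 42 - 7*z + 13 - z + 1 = -l^2 + l*(-z - 1) - 8*z + 56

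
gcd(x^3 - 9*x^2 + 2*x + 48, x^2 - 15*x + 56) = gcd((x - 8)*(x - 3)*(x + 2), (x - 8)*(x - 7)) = x - 8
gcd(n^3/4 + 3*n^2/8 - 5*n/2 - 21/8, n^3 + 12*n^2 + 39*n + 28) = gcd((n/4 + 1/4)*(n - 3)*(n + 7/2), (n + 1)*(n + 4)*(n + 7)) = n + 1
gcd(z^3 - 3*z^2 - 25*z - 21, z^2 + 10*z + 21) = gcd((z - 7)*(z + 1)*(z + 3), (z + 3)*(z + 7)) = z + 3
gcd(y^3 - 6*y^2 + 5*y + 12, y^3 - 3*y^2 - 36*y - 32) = y + 1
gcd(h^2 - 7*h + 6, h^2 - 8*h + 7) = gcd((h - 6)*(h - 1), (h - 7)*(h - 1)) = h - 1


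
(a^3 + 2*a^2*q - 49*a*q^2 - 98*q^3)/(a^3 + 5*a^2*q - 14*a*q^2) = (-a^2 + 5*a*q + 14*q^2)/(a*(-a + 2*q))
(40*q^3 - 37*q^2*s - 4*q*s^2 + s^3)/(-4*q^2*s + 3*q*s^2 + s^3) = (-40*q^2 - 3*q*s + s^2)/(s*(4*q + s))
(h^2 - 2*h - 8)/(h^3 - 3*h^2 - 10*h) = (h - 4)/(h*(h - 5))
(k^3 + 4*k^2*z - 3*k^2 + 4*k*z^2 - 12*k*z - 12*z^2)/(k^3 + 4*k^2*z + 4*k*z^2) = (k - 3)/k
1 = 1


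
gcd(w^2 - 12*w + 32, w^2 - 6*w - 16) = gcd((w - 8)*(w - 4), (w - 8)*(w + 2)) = w - 8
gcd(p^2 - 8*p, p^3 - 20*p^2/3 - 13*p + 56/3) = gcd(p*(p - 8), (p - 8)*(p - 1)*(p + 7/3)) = p - 8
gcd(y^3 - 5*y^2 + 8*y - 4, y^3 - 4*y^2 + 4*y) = y^2 - 4*y + 4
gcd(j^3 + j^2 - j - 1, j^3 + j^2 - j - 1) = j^3 + j^2 - j - 1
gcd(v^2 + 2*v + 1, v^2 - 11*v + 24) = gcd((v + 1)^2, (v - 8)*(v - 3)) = 1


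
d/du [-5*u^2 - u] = -10*u - 1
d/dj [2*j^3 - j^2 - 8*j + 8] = 6*j^2 - 2*j - 8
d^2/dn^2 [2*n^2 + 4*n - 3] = 4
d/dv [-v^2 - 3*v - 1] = -2*v - 3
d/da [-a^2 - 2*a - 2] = -2*a - 2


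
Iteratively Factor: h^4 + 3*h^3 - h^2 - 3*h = (h - 1)*(h^3 + 4*h^2 + 3*h) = h*(h - 1)*(h^2 + 4*h + 3) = h*(h - 1)*(h + 3)*(h + 1)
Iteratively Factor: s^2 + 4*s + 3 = (s + 1)*(s + 3)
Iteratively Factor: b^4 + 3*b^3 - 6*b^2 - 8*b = (b + 1)*(b^3 + 2*b^2 - 8*b) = b*(b + 1)*(b^2 + 2*b - 8) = b*(b + 1)*(b + 4)*(b - 2)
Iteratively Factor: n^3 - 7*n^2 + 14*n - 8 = (n - 2)*(n^2 - 5*n + 4) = (n - 4)*(n - 2)*(n - 1)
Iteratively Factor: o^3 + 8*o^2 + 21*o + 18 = (o + 3)*(o^2 + 5*o + 6) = (o + 3)^2*(o + 2)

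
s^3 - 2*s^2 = s^2*(s - 2)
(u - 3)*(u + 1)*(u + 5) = u^3 + 3*u^2 - 13*u - 15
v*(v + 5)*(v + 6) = v^3 + 11*v^2 + 30*v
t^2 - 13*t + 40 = (t - 8)*(t - 5)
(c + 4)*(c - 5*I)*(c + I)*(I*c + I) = I*c^4 + 4*c^3 + 5*I*c^3 + 20*c^2 + 9*I*c^2 + 16*c + 25*I*c + 20*I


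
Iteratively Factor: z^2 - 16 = (z - 4)*(z + 4)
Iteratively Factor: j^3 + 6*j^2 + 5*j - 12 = (j + 4)*(j^2 + 2*j - 3) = (j - 1)*(j + 4)*(j + 3)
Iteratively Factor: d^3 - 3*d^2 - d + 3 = (d + 1)*(d^2 - 4*d + 3) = (d - 3)*(d + 1)*(d - 1)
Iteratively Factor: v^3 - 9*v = (v)*(v^2 - 9) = v*(v + 3)*(v - 3)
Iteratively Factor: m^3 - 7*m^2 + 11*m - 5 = (m - 1)*(m^2 - 6*m + 5) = (m - 5)*(m - 1)*(m - 1)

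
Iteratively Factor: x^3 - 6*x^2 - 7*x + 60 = (x + 3)*(x^2 - 9*x + 20) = (x - 5)*(x + 3)*(x - 4)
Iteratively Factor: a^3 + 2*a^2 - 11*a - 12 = (a - 3)*(a^2 + 5*a + 4) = (a - 3)*(a + 1)*(a + 4)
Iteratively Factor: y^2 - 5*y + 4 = (y - 1)*(y - 4)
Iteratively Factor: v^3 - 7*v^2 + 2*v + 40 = (v + 2)*(v^2 - 9*v + 20) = (v - 5)*(v + 2)*(v - 4)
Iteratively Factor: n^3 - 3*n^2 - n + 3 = (n - 3)*(n^2 - 1) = (n - 3)*(n - 1)*(n + 1)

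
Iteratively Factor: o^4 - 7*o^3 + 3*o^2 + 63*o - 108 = (o - 3)*(o^3 - 4*o^2 - 9*o + 36) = (o - 4)*(o - 3)*(o^2 - 9) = (o - 4)*(o - 3)*(o + 3)*(o - 3)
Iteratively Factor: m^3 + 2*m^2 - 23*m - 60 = (m + 4)*(m^2 - 2*m - 15) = (m + 3)*(m + 4)*(m - 5)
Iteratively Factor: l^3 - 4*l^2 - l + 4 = (l - 1)*(l^2 - 3*l - 4) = (l - 1)*(l + 1)*(l - 4)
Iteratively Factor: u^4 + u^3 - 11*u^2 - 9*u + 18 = (u - 1)*(u^3 + 2*u^2 - 9*u - 18) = (u - 1)*(u + 2)*(u^2 - 9) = (u - 3)*(u - 1)*(u + 2)*(u + 3)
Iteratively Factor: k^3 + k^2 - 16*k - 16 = (k - 4)*(k^2 + 5*k + 4) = (k - 4)*(k + 1)*(k + 4)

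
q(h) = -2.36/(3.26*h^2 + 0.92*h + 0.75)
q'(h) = -2.36*(-6.52*h - 0.92)/(3.26*h^2 + 0.92*h + 0.75)^2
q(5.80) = -0.02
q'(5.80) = 0.01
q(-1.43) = -0.39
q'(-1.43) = -0.53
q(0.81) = -0.65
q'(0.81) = 1.11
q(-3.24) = -0.07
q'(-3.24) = -0.05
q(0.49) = -1.19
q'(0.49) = 2.47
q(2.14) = -0.13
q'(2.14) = 0.11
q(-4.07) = -0.05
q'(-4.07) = -0.02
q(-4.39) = -0.04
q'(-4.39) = -0.02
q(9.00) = -0.01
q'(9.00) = 0.00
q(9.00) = -0.01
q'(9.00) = 0.00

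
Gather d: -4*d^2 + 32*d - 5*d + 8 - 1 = -4*d^2 + 27*d + 7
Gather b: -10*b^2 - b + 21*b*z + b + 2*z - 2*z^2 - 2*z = -10*b^2 + 21*b*z - 2*z^2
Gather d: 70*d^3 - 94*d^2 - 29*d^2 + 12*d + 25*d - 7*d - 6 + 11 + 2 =70*d^3 - 123*d^2 + 30*d + 7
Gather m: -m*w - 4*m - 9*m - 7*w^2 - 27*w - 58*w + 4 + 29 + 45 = m*(-w - 13) - 7*w^2 - 85*w + 78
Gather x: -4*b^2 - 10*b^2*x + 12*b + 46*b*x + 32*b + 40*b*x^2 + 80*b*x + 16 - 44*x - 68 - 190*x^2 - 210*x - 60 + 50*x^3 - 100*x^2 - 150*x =-4*b^2 + 44*b + 50*x^3 + x^2*(40*b - 290) + x*(-10*b^2 + 126*b - 404) - 112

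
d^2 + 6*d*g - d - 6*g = (d - 1)*(d + 6*g)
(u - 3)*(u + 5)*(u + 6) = u^3 + 8*u^2 - 3*u - 90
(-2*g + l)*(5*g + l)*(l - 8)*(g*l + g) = -10*g^3*l^2 + 70*g^3*l + 80*g^3 + 3*g^2*l^3 - 21*g^2*l^2 - 24*g^2*l + g*l^4 - 7*g*l^3 - 8*g*l^2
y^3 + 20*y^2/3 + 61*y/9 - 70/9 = (y - 2/3)*(y + 7/3)*(y + 5)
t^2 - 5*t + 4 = (t - 4)*(t - 1)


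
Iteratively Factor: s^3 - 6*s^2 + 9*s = (s - 3)*(s^2 - 3*s) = (s - 3)^2*(s)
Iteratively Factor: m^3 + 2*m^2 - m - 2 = (m + 1)*(m^2 + m - 2) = (m - 1)*(m + 1)*(m + 2)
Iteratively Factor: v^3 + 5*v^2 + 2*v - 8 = (v + 4)*(v^2 + v - 2) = (v + 2)*(v + 4)*(v - 1)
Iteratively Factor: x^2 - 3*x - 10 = (x - 5)*(x + 2)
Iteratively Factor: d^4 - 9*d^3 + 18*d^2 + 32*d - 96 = (d + 2)*(d^3 - 11*d^2 + 40*d - 48) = (d - 4)*(d + 2)*(d^2 - 7*d + 12) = (d - 4)^2*(d + 2)*(d - 3)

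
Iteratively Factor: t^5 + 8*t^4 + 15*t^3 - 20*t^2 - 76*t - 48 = (t - 2)*(t^4 + 10*t^3 + 35*t^2 + 50*t + 24) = (t - 2)*(t + 1)*(t^3 + 9*t^2 + 26*t + 24) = (t - 2)*(t + 1)*(t + 4)*(t^2 + 5*t + 6) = (t - 2)*(t + 1)*(t + 2)*(t + 4)*(t + 3)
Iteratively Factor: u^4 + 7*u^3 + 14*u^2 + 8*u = (u + 2)*(u^3 + 5*u^2 + 4*u) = (u + 1)*(u + 2)*(u^2 + 4*u) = u*(u + 1)*(u + 2)*(u + 4)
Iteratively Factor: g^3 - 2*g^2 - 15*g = (g - 5)*(g^2 + 3*g) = (g - 5)*(g + 3)*(g)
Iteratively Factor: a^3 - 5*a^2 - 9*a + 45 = (a - 3)*(a^2 - 2*a - 15) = (a - 3)*(a + 3)*(a - 5)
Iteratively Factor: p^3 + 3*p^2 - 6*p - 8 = (p + 1)*(p^2 + 2*p - 8) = (p + 1)*(p + 4)*(p - 2)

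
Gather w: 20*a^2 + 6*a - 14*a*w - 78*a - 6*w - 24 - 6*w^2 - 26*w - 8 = 20*a^2 - 72*a - 6*w^2 + w*(-14*a - 32) - 32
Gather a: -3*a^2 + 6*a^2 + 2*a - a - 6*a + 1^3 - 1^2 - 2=3*a^2 - 5*a - 2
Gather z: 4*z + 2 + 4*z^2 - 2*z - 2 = 4*z^2 + 2*z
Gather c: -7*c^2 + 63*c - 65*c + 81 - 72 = -7*c^2 - 2*c + 9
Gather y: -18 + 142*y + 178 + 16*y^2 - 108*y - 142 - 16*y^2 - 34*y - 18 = 0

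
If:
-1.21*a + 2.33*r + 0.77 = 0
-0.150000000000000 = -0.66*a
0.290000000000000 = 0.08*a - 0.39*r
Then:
No Solution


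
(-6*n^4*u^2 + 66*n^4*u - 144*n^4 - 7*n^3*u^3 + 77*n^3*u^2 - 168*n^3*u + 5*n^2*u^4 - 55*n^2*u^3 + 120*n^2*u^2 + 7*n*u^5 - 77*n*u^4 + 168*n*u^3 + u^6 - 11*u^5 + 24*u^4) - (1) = -6*n^4*u^2 + 66*n^4*u - 144*n^4 - 7*n^3*u^3 + 77*n^3*u^2 - 168*n^3*u + 5*n^2*u^4 - 55*n^2*u^3 + 120*n^2*u^2 + 7*n*u^5 - 77*n*u^4 + 168*n*u^3 + u^6 - 11*u^5 + 24*u^4 - 1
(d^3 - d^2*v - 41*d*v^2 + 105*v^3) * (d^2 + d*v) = d^5 - 42*d^3*v^2 + 64*d^2*v^3 + 105*d*v^4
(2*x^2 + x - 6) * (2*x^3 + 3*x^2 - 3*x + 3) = 4*x^5 + 8*x^4 - 15*x^3 - 15*x^2 + 21*x - 18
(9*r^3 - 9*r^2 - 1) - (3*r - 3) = 9*r^3 - 9*r^2 - 3*r + 2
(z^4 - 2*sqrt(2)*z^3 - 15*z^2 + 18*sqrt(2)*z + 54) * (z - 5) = z^5 - 5*z^4 - 2*sqrt(2)*z^4 - 15*z^3 + 10*sqrt(2)*z^3 + 18*sqrt(2)*z^2 + 75*z^2 - 90*sqrt(2)*z + 54*z - 270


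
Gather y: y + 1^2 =y + 1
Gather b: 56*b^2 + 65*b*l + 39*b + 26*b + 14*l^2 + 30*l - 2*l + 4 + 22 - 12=56*b^2 + b*(65*l + 65) + 14*l^2 + 28*l + 14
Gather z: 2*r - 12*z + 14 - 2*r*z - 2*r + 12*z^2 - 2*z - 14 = 12*z^2 + z*(-2*r - 14)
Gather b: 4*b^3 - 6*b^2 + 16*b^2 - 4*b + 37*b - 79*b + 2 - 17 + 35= 4*b^3 + 10*b^2 - 46*b + 20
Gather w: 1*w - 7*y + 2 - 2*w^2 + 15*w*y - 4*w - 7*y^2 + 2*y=-2*w^2 + w*(15*y - 3) - 7*y^2 - 5*y + 2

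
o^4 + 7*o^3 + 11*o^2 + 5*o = o*(o + 1)^2*(o + 5)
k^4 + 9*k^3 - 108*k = k*(k - 3)*(k + 6)^2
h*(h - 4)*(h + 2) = h^3 - 2*h^2 - 8*h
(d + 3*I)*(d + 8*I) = d^2 + 11*I*d - 24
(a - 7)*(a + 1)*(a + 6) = a^3 - 43*a - 42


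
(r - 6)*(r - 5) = r^2 - 11*r + 30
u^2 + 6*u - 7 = (u - 1)*(u + 7)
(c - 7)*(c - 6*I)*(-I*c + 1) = -I*c^3 - 5*c^2 + 7*I*c^2 + 35*c - 6*I*c + 42*I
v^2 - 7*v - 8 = (v - 8)*(v + 1)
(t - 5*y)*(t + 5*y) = t^2 - 25*y^2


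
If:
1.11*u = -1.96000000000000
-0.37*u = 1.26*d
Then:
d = 0.52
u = -1.77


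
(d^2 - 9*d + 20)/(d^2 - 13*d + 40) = (d - 4)/(d - 8)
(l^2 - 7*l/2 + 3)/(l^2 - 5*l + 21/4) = 2*(l - 2)/(2*l - 7)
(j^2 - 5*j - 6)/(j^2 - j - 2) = (j - 6)/(j - 2)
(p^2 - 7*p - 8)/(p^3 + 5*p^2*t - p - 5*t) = (p - 8)/(p^2 + 5*p*t - p - 5*t)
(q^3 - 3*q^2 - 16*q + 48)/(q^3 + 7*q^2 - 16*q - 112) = (q - 3)/(q + 7)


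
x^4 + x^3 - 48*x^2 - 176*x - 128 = (x - 8)*(x + 1)*(x + 4)^2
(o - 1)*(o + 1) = o^2 - 1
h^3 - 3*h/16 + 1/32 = (h - 1/4)^2*(h + 1/2)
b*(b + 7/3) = b^2 + 7*b/3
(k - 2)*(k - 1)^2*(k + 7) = k^4 + 3*k^3 - 23*k^2 + 33*k - 14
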